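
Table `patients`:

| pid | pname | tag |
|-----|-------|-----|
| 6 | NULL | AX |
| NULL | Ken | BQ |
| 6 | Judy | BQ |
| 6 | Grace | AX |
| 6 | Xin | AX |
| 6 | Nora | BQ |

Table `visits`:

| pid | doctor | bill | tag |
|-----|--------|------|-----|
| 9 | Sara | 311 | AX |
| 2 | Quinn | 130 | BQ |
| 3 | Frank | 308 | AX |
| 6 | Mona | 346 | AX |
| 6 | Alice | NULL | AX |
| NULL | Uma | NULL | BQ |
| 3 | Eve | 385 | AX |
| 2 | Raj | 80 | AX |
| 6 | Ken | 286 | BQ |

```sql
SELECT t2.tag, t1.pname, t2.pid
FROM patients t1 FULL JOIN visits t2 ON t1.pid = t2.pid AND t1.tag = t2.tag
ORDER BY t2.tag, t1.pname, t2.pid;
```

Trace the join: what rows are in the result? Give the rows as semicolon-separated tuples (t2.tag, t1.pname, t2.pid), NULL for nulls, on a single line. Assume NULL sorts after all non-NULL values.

(AX, Grace, 6); (AX, Grace, 6); (AX, Xin, 6); (AX, Xin, 6); (AX, NULL, 2); (AX, NULL, 3); (AX, NULL, 3); (AX, NULL, 6); (AX, NULL, 6); (AX, NULL, 9); (BQ, Judy, 6); (BQ, Nora, 6); (BQ, NULL, 2); (BQ, NULL, NULL); (NULL, Ken, NULL)

FULL OUTER JOIN keeps every row from both sides; unmatched rows get NULL for the other side's columns.
Matching on t1.pid = t2.pid AND t1.tag = t2.tag. A NULL in a compared column never satisfies the condition.
- t1[0] pid=6, tag=AX → 2 match(es) in t2 → 2 row(s).
- t1[1] pid=NULL, tag=BQ → no match; kept with NULLs on the t2 side.
- t1[2] pid=6, tag=BQ → 1 match(es) in t2 → 1 row(s).
- t1[3] pid=6, tag=AX → 2 match(es) in t2 → 2 row(s).
- t1[4] pid=6, tag=AX → 2 match(es) in t2 → 2 row(s).
- t1[5] pid=6, tag=BQ → 1 match(es) in t2 → 1 row(s).
- plus 6 unmatched t2 row(s), each kept with NULL t1 columns.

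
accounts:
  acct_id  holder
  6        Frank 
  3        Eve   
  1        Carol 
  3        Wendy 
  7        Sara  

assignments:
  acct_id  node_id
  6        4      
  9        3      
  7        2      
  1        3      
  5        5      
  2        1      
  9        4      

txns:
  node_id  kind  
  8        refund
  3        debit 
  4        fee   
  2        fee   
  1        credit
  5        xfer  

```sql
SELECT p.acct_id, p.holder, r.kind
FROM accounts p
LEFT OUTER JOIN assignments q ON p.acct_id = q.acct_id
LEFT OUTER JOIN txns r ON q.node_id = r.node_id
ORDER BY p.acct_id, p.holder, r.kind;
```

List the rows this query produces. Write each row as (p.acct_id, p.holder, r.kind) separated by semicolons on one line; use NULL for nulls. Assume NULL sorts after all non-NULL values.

Evaluate left to right. First `accounts p LEFT JOIN assignments q` on acct_id: 5 row(s).
Then LEFT JOIN `txns r` on node_id: each of those 5 rows is kept; rows whose q.node_id has no match in r get NULL for r's columns.

(1, Carol, debit); (3, Eve, NULL); (3, Wendy, NULL); (6, Frank, fee); (7, Sara, fee)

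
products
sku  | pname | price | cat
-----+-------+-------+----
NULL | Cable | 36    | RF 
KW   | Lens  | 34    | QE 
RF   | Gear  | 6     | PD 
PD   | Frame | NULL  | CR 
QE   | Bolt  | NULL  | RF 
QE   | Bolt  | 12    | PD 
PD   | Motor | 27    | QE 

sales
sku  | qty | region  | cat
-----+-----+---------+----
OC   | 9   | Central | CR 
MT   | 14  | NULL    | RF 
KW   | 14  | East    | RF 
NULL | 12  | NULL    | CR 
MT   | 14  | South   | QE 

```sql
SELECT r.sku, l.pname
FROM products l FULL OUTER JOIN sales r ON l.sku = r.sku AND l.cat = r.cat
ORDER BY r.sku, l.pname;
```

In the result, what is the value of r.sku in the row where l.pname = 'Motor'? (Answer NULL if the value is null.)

NULL

FULL OUTER JOIN keeps every row from both sides; unmatched rows get NULL for the other side's columns.
Matching on l.sku = r.sku AND l.cat = r.cat. A NULL in a compared column never satisfies the condition.
Matched pairs: 0; unmatched l rows kept: 7; unmatched r rows kept: 5.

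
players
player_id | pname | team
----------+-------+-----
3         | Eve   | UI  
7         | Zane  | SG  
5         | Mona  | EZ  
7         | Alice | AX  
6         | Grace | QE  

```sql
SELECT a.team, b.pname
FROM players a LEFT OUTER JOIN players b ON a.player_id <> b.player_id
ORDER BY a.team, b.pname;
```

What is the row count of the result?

LEFT JOIN keeps every row from `players a`; unmatched rows get NULL for `players b`'s columns.
Matching on a.player_id <> b.player_id.
- a[0] player_id=3 → 4 match(es) in b → 4 row(s).
- a[1] player_id=7 → 3 match(es) in b → 3 row(s).
- a[2] player_id=5 → 4 match(es) in b → 4 row(s).
- a[3] player_id=7 → 3 match(es) in b → 3 row(s).
- a[4] player_id=6 → 4 match(es) in b → 4 row(s).
Total: 18 rows.

18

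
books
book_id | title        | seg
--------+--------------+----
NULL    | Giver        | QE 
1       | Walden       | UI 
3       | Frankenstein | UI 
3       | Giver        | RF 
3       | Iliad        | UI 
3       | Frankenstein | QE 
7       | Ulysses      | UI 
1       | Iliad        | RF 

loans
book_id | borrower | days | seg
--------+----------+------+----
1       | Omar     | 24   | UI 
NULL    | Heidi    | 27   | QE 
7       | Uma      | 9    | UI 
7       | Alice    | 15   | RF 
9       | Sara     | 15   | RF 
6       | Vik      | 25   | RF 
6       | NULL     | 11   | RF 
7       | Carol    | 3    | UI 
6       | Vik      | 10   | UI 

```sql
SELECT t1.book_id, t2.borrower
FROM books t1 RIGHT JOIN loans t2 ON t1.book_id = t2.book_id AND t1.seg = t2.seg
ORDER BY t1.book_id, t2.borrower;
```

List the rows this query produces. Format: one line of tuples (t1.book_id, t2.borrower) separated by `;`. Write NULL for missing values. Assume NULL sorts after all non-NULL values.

(1, Omar); (7, Carol); (7, Uma); (NULL, Alice); (NULL, Heidi); (NULL, Sara); (NULL, Vik); (NULL, Vik); (NULL, NULL)

RIGHT JOIN keeps every row from `loans`; unmatched rows get NULL for `books`'s columns.
Matching on t1.book_id = t2.book_id AND t1.seg = t2.seg. A NULL in a compared column never satisfies the condition.
- t1 row (book_id=NULL, seg=QE): no match.
- t1 row (book_id=1, seg=UI): matches 1 t2 row(s) → 1 output row(s).
- t1 row (book_id=3, seg=UI): no match.
- t1 row (book_id=3, seg=RF): no match.
- t1 row (book_id=3, seg=UI): no match.
- t1 row (book_id=3, seg=QE): no match.
- t1 row (book_id=7, seg=UI): matches 2 t2 row(s) → 2 output row(s).
- t1 row (book_id=1, seg=RF): no match.
- 6 t2 row(s) had no t1 match → kept, t1 columns NULL.
After projecting and ordering:
t1.book_id | t2.borrower
1 | Omar
7 | Carol
7 | Uma
NULL | Alice
NULL | Heidi
NULL | Sara
NULL | Vik
NULL | Vik
NULL | NULL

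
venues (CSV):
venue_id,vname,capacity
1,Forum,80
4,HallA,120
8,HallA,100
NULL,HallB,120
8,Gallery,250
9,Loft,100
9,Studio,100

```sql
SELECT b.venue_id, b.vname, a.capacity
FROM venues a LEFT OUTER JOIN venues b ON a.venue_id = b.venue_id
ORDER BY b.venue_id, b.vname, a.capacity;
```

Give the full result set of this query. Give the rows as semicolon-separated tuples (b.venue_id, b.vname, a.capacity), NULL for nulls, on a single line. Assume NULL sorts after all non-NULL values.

LEFT JOIN keeps every row from `venues a`; unmatched rows get NULL for `venues b`'s columns.
Matching on a.venue_id = b.venue_id. A NULL in a compared column never satisfies the condition.
Matched pairs: 10; unmatched a rows kept: 1.

(1, Forum, 80); (4, HallA, 120); (8, Gallery, 100); (8, Gallery, 250); (8, HallA, 100); (8, HallA, 250); (9, Loft, 100); (9, Loft, 100); (9, Studio, 100); (9, Studio, 100); (NULL, NULL, 120)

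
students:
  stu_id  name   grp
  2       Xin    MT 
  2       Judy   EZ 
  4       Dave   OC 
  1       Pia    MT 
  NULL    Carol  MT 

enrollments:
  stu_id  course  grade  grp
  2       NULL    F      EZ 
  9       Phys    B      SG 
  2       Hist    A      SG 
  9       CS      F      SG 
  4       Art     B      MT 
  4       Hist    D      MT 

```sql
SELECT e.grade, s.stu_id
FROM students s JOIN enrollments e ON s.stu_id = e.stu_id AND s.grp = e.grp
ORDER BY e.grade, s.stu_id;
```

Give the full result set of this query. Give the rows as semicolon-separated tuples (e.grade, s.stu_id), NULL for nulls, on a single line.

INNER JOIN keeps only pairs where the ON condition holds.
Matching on s.stu_id = e.stu_id AND s.grp = e.grp. A NULL in a compared column never satisfies the condition.
- stu_id=2, grp=MT: no matching e row, dropped.
- stu_id=2, grp=EZ: 1 matching e row(s), so 1 row(s) emitted.
- stu_id=4, grp=OC: no matching e row, dropped.
- stu_id=1, grp=MT: no matching e row, dropped.
- stu_id=NULL, grp=MT: no matching e row, dropped.
After projecting and ordering:
e.grade | s.stu_id
F | 2

(F, 2)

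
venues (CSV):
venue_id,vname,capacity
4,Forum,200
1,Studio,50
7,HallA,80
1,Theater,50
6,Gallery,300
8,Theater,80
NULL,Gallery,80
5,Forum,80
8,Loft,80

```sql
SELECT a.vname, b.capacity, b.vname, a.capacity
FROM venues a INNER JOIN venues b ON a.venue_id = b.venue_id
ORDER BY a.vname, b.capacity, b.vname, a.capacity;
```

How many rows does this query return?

INNER JOIN keeps only pairs where the ON condition holds.
Matching on a.venue_id = b.venue_id. A NULL in a compared column never satisfies the condition.
Matched pairs: 12.
Total: 12 rows.

12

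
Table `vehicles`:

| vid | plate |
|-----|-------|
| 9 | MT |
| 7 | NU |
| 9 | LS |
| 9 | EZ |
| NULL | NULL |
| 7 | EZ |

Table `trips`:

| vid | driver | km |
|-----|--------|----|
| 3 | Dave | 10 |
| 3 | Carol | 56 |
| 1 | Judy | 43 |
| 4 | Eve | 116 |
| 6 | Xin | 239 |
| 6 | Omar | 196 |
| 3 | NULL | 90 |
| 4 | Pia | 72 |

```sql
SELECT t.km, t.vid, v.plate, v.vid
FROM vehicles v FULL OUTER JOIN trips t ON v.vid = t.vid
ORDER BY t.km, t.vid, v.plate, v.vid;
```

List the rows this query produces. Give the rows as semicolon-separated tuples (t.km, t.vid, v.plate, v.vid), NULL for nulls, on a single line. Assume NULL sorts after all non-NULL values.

(10, 3, NULL, NULL); (43, 1, NULL, NULL); (56, 3, NULL, NULL); (72, 4, NULL, NULL); (90, 3, NULL, NULL); (116, 4, NULL, NULL); (196, 6, NULL, NULL); (239, 6, NULL, NULL); (NULL, NULL, EZ, 7); (NULL, NULL, EZ, 9); (NULL, NULL, LS, 9); (NULL, NULL, MT, 9); (NULL, NULL, NU, 7); (NULL, NULL, NULL, NULL)

FULL OUTER JOIN keeps every row from both sides; unmatched rows get NULL for the other side's columns.
Matching on v.vid = t.vid. A NULL in a compared column never satisfies the condition.
- v (vid=9) has no partner → padded with NULL.
- v (vid=7) has no partner → padded with NULL.
- v (vid=9) has no partner → padded with NULL.
- v (vid=9) has no partner → padded with NULL.
- v (vid=NULL) has no partner → padded with NULL.
- v (vid=7) has no partner → padded with NULL.
- 8 row(s) from t found no v partner → padded with NULL.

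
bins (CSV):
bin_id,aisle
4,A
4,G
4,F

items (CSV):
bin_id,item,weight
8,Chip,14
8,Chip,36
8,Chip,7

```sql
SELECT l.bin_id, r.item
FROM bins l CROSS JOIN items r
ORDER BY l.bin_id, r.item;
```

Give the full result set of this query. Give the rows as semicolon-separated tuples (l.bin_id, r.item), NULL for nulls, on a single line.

(4, Chip); (4, Chip); (4, Chip); (4, Chip); (4, Chip); (4, Chip); (4, Chip); (4, Chip); (4, Chip)

CROSS JOIN pairs every row of `bins` with every row of `items`: 3 × 3 = 9 rows.
After projecting and ordering:
l.bin_id | r.item
4 | Chip
4 | Chip
4 | Chip
4 | Chip
4 | Chip
4 | Chip
4 | Chip
4 | Chip
4 | Chip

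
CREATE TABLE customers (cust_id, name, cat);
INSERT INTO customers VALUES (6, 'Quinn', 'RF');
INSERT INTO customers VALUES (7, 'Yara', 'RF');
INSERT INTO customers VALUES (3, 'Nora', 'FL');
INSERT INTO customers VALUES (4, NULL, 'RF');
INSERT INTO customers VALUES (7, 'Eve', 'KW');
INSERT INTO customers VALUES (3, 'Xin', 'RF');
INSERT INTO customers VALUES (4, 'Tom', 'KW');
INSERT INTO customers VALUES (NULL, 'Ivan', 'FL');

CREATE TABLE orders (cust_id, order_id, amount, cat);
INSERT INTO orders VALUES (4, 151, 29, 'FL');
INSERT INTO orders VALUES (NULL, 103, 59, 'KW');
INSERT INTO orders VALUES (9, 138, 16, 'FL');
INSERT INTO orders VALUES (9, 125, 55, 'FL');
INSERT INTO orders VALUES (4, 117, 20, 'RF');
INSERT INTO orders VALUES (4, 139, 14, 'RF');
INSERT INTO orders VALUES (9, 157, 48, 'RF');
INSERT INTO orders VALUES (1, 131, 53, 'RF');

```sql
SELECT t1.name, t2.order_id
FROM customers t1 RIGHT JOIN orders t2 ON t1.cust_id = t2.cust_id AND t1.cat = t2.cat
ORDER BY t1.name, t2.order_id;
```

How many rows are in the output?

RIGHT JOIN keeps every row from `orders`; unmatched rows get NULL for `customers`'s columns.
Matching on t1.cust_id = t2.cust_id AND t1.cat = t2.cat. A NULL in a compared column never satisfies the condition.
- t1 row (cust_id=6, cat=RF): no match.
- t1 row (cust_id=7, cat=RF): no match.
- t1 row (cust_id=3, cat=FL): no match.
- t1 row (cust_id=4, cat=RF): matches 2 t2 row(s) → 2 output row(s).
- t1 row (cust_id=7, cat=KW): no match.
- t1 row (cust_id=3, cat=RF): no match.
- t1 row (cust_id=4, cat=KW): no match.
- t1 row (cust_id=NULL, cat=FL): no match.
- 6 t2 row(s) had no t1 match → kept, t1 columns NULL.
Total: 2 matched + 6 padded = 8 rows.

8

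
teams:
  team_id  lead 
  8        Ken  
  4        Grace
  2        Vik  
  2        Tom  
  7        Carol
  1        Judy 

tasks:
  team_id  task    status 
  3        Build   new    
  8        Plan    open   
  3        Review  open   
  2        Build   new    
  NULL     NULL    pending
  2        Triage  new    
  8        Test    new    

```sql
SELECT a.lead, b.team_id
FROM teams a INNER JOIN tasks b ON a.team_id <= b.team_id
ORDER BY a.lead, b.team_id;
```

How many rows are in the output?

24

INNER JOIN keeps only pairs where the ON condition holds.
Matching on a.team_id <= b.team_id. A NULL in a compared column never satisfies the condition.
- a (team_id=8) pairs with 2 row(s) of b.
- a (team_id=4) pairs with 2 row(s) of b.
- a (team_id=2) pairs with 6 row(s) of b.
- a (team_id=2) pairs with 6 row(s) of b.
- a (team_id=7) pairs with 2 row(s) of b.
- a (team_id=1) pairs with 6 row(s) of b.
Total: 24 rows.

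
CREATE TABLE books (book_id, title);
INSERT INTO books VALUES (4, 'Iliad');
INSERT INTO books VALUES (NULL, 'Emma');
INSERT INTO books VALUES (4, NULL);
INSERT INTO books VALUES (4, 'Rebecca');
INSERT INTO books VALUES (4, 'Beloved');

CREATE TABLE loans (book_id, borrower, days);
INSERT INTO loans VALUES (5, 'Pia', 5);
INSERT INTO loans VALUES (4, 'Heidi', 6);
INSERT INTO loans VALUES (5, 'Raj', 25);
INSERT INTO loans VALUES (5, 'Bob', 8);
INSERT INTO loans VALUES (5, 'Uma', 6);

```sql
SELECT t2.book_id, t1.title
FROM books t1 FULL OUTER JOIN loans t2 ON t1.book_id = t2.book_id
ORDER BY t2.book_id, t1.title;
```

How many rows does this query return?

9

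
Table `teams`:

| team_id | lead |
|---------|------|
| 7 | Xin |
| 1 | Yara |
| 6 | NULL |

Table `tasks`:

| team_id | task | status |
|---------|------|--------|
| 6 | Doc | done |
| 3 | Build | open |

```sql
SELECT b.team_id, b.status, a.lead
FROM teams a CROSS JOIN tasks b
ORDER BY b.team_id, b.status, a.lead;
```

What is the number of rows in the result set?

6

CROSS JOIN pairs every row of `teams` with every row of `tasks`: 3 × 2 = 6 rows.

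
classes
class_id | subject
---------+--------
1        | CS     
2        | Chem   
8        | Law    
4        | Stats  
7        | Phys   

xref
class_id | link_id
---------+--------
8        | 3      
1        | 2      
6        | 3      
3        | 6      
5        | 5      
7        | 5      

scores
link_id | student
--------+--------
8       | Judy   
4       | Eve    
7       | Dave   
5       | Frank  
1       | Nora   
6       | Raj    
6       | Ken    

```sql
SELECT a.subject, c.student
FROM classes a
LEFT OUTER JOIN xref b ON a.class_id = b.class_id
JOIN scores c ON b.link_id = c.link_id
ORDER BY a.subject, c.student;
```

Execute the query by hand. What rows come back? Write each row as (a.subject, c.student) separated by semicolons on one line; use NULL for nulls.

(Phys, Frank)

Joins associate left-to-right: classes LEFT JOIN xref on class_id gives 5 intermediate row(s).
Then INNER JOIN `scores c` on link_id: keep only rows whose b.link_id appears in c.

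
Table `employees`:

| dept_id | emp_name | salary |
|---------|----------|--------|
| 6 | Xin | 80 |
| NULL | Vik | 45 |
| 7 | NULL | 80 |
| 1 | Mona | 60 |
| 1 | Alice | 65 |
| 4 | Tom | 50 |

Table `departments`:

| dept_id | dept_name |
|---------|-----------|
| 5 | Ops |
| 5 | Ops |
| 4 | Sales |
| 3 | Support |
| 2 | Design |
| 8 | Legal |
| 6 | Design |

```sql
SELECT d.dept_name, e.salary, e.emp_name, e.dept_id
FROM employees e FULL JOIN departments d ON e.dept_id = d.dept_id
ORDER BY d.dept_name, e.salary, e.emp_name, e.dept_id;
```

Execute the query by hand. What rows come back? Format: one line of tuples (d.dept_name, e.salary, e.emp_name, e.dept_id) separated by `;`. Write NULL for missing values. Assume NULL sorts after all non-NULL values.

(Design, 80, Xin, 6); (Design, NULL, NULL, NULL); (Legal, NULL, NULL, NULL); (Ops, NULL, NULL, NULL); (Ops, NULL, NULL, NULL); (Sales, 50, Tom, 4); (Support, NULL, NULL, NULL); (NULL, 45, Vik, NULL); (NULL, 60, Mona, 1); (NULL, 65, Alice, 1); (NULL, 80, NULL, 7)

FULL OUTER JOIN keeps every row from both sides; unmatched rows get NULL for the other side's columns.
Matching on e.dept_id = d.dept_id. A NULL in a compared column never satisfies the condition.
Matched pairs: 2; unmatched e rows kept: 4; unmatched d rows kept: 5.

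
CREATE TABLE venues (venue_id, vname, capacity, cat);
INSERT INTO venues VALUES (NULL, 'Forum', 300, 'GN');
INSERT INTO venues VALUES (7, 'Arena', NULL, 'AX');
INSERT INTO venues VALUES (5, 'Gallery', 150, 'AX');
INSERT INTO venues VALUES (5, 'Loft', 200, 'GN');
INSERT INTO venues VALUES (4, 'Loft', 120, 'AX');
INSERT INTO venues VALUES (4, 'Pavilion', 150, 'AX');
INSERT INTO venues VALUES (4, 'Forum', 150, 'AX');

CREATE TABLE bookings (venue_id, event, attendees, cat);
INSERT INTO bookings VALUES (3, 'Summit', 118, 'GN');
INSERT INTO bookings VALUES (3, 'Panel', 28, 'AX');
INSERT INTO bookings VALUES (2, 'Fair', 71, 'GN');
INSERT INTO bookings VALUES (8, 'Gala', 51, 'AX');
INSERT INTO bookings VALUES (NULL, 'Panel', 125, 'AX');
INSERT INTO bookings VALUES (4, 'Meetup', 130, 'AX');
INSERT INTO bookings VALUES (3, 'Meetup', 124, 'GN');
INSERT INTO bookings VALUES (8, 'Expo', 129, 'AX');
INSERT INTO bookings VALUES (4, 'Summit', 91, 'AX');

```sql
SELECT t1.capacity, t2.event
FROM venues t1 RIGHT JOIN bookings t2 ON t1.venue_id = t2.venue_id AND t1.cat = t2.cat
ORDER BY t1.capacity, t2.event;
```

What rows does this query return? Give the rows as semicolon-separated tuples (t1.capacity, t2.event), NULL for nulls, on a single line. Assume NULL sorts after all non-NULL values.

(120, Meetup); (120, Summit); (150, Meetup); (150, Meetup); (150, Summit); (150, Summit); (NULL, Expo); (NULL, Fair); (NULL, Gala); (NULL, Meetup); (NULL, Panel); (NULL, Panel); (NULL, Summit)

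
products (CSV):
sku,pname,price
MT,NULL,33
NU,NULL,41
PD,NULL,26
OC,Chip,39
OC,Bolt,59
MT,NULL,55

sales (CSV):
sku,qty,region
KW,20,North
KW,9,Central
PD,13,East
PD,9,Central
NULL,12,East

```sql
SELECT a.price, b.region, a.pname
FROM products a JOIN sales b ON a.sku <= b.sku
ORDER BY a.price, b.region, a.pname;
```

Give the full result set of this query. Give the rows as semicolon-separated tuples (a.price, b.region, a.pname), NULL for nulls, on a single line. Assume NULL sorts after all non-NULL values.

(26, Central, NULL); (26, East, NULL); (33, Central, NULL); (33, East, NULL); (39, Central, Chip); (39, East, Chip); (41, Central, NULL); (41, East, NULL); (55, Central, NULL); (55, East, NULL); (59, Central, Bolt); (59, East, Bolt)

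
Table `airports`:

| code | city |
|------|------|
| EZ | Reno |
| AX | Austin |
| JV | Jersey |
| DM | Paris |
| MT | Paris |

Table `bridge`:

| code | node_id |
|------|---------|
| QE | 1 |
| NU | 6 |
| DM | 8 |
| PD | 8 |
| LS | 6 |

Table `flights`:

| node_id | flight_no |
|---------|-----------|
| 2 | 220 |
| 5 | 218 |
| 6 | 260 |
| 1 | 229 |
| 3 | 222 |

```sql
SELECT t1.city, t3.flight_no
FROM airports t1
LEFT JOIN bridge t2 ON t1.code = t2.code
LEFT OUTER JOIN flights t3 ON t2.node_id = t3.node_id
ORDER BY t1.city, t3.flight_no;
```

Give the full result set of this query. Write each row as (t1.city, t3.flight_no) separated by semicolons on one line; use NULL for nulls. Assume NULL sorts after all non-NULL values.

Step 1 — t1 LEFT JOIN t2 on code → 5 row(s).
Then LEFT JOIN `flights t3` on node_id: each of those 5 rows is kept; rows whose t2.node_id has no match in t3 get NULL for t3's columns.

(Austin, NULL); (Jersey, NULL); (Paris, NULL); (Paris, NULL); (Reno, NULL)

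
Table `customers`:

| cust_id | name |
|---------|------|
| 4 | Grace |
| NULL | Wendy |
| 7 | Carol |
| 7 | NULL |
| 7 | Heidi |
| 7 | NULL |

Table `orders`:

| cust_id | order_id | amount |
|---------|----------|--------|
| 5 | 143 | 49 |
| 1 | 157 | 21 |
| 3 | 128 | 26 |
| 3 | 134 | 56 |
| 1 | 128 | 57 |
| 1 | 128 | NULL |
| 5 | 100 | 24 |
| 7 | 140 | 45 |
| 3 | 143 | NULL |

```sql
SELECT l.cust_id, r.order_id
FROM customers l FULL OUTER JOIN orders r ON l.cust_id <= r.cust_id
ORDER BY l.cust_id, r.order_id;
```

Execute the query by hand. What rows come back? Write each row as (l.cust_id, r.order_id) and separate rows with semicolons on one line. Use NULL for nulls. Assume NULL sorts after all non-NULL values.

FULL OUTER JOIN keeps every row from both sides; unmatched rows get NULL for the other side's columns.
Matching on l.cust_id <= r.cust_id. A NULL in a compared column never satisfies the condition.
Matched pairs: 7; unmatched l rows kept: 1; unmatched r rows kept: 6.

(4, 100); (4, 140); (4, 143); (7, 140); (7, 140); (7, 140); (7, 140); (NULL, 128); (NULL, 128); (NULL, 128); (NULL, 134); (NULL, 143); (NULL, 157); (NULL, NULL)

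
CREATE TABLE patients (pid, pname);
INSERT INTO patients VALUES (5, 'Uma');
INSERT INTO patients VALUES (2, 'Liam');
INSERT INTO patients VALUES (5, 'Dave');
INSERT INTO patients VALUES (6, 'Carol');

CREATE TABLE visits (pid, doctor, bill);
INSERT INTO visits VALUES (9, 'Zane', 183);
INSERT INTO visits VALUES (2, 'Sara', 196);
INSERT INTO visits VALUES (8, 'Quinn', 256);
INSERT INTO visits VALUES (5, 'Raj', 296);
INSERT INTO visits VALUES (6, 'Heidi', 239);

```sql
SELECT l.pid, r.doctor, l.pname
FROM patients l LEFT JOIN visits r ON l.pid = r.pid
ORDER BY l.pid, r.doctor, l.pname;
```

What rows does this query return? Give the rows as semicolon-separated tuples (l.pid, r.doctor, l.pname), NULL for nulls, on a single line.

(2, Sara, Liam); (5, Raj, Dave); (5, Raj, Uma); (6, Heidi, Carol)

LEFT JOIN keeps every row from `patients`; unmatched rows get NULL for `visits`'s columns.
Matching on l.pid = r.pid.
- l row (pid=5): matches 1 r row(s) → 1 output row(s).
- l row (pid=2): matches 1 r row(s) → 1 output row(s).
- l row (pid=5): matches 1 r row(s) → 1 output row(s).
- l row (pid=6): matches 1 r row(s) → 1 output row(s).
After projecting and ordering:
l.pid | r.doctor | l.pname
2 | Sara | Liam
5 | Raj | Dave
5 | Raj | Uma
6 | Heidi | Carol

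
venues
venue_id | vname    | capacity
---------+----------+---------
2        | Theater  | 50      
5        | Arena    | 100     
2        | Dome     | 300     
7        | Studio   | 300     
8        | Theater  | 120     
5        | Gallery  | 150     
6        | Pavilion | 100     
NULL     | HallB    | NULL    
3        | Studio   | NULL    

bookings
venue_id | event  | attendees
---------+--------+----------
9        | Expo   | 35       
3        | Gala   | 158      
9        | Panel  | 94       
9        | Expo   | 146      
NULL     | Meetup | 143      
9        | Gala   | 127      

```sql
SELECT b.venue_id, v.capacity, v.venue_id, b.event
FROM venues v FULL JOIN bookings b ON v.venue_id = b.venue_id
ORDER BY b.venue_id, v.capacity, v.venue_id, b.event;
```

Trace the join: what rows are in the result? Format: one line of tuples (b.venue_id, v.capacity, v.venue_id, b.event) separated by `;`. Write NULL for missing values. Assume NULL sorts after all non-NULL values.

(3, NULL, 3, Gala); (9, NULL, NULL, Expo); (9, NULL, NULL, Expo); (9, NULL, NULL, Gala); (9, NULL, NULL, Panel); (NULL, 50, 2, NULL); (NULL, 100, 5, NULL); (NULL, 100, 6, NULL); (NULL, 120, 8, NULL); (NULL, 150, 5, NULL); (NULL, 300, 2, NULL); (NULL, 300, 7, NULL); (NULL, NULL, NULL, Meetup); (NULL, NULL, NULL, NULL)

FULL OUTER JOIN keeps every row from both sides; unmatched rows get NULL for the other side's columns.
Matching on v.venue_id = b.venue_id. A NULL in a compared column never satisfies the condition.
Matched pairs: 1; unmatched v rows kept: 8; unmatched b rows kept: 5.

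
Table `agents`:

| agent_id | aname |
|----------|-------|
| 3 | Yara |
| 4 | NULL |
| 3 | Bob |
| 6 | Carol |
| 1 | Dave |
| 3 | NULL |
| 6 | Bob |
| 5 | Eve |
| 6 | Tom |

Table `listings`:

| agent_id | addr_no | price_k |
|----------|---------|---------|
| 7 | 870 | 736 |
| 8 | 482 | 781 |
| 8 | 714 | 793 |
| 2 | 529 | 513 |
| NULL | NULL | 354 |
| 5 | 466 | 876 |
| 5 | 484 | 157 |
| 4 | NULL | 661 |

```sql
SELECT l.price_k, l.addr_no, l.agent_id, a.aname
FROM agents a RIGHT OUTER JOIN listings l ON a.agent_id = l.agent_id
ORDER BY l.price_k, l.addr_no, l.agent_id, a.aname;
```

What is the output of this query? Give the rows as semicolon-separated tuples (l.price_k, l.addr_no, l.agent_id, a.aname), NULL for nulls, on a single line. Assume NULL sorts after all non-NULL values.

RIGHT JOIN keeps every row from `listings`; unmatched rows get NULL for `agents`'s columns.
Matching on a.agent_id = l.agent_id. A NULL in a compared column never satisfies the condition.
- agent_id=3: no matching l row.
- agent_id=4: 1 matching l row(s), so 1 row(s) emitted.
- agent_id=3: no matching l row.
- agent_id=6: no matching l row.
- agent_id=1: no matching l row.
- agent_id=3: no matching l row.
- agent_id=6: no matching l row.
- agent_id=5: 2 matching l row(s), so 2 row(s) emitted.
- agent_id=6: no matching l row.
- 5 l row(s) had no a match → kept, a columns NULL.
After projecting and ordering:
l.price_k | l.addr_no | l.agent_id | a.aname
157 | 484 | 5 | Eve
354 | NULL | NULL | NULL
513 | 529 | 2 | NULL
661 | NULL | 4 | NULL
736 | 870 | 7 | NULL
781 | 482 | 8 | NULL
793 | 714 | 8 | NULL
876 | 466 | 5 | Eve

(157, 484, 5, Eve); (354, NULL, NULL, NULL); (513, 529, 2, NULL); (661, NULL, 4, NULL); (736, 870, 7, NULL); (781, 482, 8, NULL); (793, 714, 8, NULL); (876, 466, 5, Eve)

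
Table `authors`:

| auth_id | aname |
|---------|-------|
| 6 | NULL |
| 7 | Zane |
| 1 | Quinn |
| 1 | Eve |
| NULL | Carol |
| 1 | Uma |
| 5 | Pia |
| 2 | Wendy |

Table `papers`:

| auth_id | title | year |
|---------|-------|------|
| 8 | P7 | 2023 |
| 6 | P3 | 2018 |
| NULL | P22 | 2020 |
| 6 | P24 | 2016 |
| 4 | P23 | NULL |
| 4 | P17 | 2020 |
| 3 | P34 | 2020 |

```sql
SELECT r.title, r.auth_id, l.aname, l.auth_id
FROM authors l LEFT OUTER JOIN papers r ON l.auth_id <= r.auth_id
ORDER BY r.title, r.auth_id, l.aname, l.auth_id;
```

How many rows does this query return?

32

LEFT JOIN keeps every row from `authors`; unmatched rows get NULL for `papers`'s columns.
Matching on l.auth_id <= r.auth_id. A NULL in a compared column never satisfies the condition.
Matched pairs: 31; unmatched l rows kept: 1.
Total: 31 matched + 1 padded = 32 rows.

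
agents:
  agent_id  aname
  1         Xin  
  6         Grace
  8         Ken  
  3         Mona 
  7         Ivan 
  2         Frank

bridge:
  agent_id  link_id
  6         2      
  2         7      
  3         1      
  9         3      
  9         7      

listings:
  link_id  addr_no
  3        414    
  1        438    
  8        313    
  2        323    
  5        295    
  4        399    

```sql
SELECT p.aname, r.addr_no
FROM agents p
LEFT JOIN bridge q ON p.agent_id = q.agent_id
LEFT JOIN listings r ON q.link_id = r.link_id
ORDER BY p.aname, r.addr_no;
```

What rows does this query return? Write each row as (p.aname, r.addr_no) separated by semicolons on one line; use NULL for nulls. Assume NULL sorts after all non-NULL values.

Step 1 — p LEFT JOIN q on agent_id → 6 row(s).
Then LEFT JOIN `listings r` on link_id: each of those 6 rows is kept; rows whose q.link_id has no match in r get NULL for r's columns.

(Frank, NULL); (Grace, 323); (Ivan, NULL); (Ken, NULL); (Mona, 438); (Xin, NULL)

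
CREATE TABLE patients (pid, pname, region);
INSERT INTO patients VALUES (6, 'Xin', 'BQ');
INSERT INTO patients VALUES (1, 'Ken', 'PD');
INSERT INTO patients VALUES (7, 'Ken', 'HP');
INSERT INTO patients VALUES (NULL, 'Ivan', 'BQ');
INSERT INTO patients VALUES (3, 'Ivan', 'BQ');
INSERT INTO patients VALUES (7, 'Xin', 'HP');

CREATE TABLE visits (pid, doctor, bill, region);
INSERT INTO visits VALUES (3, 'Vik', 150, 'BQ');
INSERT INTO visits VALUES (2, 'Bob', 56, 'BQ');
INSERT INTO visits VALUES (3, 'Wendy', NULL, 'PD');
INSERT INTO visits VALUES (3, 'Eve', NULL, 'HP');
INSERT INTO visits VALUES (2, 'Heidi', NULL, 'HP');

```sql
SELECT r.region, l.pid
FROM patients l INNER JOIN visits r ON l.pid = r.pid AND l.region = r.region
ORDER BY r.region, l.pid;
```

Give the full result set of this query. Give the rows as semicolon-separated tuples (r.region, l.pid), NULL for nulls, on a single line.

(BQ, 3)

INNER JOIN keeps only pairs where the ON condition holds.
Matching on l.pid = r.pid AND l.region = r.region. A NULL in a compared column never satisfies the condition.
- pid=6, region=BQ: no matching r row, dropped.
- pid=1, region=PD: no matching r row, dropped.
- pid=7, region=HP: no matching r row, dropped.
- pid=NULL, region=BQ: no matching r row, dropped.
- pid=3, region=BQ: 1 matching r row(s), so 1 row(s) emitted.
- pid=7, region=HP: no matching r row, dropped.
After projecting and ordering:
r.region | l.pid
BQ | 3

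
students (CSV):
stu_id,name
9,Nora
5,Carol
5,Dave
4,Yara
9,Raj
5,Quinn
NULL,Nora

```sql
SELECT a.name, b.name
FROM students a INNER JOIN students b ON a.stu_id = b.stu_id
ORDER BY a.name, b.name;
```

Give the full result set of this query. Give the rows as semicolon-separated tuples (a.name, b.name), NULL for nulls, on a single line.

INNER JOIN keeps only pairs where the ON condition holds.
Matching on a.stu_id = b.stu_id. A NULL in a compared column never satisfies the condition.
- a (stu_id=9) pairs with 2 row(s) of b.
- a (stu_id=5) pairs with 3 row(s) of b.
- a (stu_id=5) pairs with 3 row(s) of b.
- a (stu_id=4) pairs with 1 row(s) of b.
- a (stu_id=9) pairs with 2 row(s) of b.
- a (stu_id=5) pairs with 3 row(s) of b.
- a (stu_id=NULL) has no partner → excluded.

(Carol, Carol); (Carol, Dave); (Carol, Quinn); (Dave, Carol); (Dave, Dave); (Dave, Quinn); (Nora, Nora); (Nora, Raj); (Quinn, Carol); (Quinn, Dave); (Quinn, Quinn); (Raj, Nora); (Raj, Raj); (Yara, Yara)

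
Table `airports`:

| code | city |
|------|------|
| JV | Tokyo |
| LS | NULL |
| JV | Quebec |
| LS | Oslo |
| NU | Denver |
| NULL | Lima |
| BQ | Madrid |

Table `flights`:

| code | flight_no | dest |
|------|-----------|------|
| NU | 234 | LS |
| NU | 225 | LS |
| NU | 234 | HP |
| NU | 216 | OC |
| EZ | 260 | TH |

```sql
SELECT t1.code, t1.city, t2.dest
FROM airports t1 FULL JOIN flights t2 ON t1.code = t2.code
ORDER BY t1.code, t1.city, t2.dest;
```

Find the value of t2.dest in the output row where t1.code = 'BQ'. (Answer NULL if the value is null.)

NULL

FULL OUTER JOIN keeps every row from both sides; unmatched rows get NULL for the other side's columns.
Matching on t1.code = t2.code. A NULL in a compared column never satisfies the condition.
- t1 row (code=JV): no match → kept, t2 columns NULL.
- t1 row (code=LS): no match → kept, t2 columns NULL.
- t1 row (code=JV): no match → kept, t2 columns NULL.
- t1 row (code=LS): no match → kept, t2 columns NULL.
- t1 row (code=NU): matches 4 t2 row(s) → 4 output row(s).
- t1 row (code=NULL): no match → kept, t2 columns NULL.
- t1 row (code=BQ): no match → kept, t2 columns NULL.
- plus 1 unmatched t2 row(s), each kept with NULL t1 columns.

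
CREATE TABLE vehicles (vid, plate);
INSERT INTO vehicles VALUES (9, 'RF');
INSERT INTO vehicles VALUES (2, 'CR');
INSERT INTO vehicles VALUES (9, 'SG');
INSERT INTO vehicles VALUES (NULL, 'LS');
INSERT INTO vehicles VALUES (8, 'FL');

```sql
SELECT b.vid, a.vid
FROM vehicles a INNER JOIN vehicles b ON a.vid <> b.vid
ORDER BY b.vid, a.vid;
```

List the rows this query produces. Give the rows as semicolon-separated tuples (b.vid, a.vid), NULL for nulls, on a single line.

(2, 8); (2, 9); (2, 9); (8, 2); (8, 9); (8, 9); (9, 2); (9, 2); (9, 8); (9, 8)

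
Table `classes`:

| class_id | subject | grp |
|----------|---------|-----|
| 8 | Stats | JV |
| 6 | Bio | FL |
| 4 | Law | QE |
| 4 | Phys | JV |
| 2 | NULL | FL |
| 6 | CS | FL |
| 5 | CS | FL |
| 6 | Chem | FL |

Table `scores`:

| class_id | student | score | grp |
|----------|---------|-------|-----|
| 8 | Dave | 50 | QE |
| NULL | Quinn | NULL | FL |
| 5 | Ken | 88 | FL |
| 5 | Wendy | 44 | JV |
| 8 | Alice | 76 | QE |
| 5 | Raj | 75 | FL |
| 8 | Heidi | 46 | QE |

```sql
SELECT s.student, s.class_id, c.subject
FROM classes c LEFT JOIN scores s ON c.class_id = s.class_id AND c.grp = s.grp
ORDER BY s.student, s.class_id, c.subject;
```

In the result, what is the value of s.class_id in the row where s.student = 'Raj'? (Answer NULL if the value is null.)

5

LEFT JOIN keeps every row from `classes`; unmatched rows get NULL for `scores`'s columns.
Matching on c.class_id = s.class_id AND c.grp = s.grp. A NULL in a compared column never satisfies the condition.
Matched pairs: 2; unmatched c rows kept: 7.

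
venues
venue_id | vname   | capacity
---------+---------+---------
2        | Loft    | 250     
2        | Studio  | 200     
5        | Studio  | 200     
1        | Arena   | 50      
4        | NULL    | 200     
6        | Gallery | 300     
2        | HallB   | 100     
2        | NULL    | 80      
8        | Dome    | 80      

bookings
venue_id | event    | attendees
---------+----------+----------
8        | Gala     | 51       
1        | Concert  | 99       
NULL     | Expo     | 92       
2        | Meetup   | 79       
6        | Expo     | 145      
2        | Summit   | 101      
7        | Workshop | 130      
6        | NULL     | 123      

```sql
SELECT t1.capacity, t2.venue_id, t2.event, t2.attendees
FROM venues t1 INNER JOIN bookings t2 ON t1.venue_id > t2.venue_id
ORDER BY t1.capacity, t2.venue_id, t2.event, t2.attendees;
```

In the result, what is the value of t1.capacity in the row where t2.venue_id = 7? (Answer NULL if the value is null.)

80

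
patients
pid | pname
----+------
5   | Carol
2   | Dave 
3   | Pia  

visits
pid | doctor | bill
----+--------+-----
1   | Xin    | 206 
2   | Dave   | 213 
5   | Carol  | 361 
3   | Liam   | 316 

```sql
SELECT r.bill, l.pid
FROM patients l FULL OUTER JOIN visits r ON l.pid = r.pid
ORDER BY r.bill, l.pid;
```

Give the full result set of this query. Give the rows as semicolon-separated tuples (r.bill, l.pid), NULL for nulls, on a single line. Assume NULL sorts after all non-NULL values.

(206, NULL); (213, 2); (316, 3); (361, 5)

FULL OUTER JOIN keeps every row from both sides; unmatched rows get NULL for the other side's columns.
Matching on l.pid = r.pid.
- l[0] pid=5 → 1 match(es) in r → 1 row(s).
- l[1] pid=2 → 1 match(es) in r → 1 row(s).
- l[2] pid=3 → 1 match(es) in r → 1 row(s).
- plus 1 unmatched r row(s), each kept with NULL l columns.
After projecting and ordering:
r.bill | l.pid
206 | NULL
213 | 2
316 | 3
361 | 5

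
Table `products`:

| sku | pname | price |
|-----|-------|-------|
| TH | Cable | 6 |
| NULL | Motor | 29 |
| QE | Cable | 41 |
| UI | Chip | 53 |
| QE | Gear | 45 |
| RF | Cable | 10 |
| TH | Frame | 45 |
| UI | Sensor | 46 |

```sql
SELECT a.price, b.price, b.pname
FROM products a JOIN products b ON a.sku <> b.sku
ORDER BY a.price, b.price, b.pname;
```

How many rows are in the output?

36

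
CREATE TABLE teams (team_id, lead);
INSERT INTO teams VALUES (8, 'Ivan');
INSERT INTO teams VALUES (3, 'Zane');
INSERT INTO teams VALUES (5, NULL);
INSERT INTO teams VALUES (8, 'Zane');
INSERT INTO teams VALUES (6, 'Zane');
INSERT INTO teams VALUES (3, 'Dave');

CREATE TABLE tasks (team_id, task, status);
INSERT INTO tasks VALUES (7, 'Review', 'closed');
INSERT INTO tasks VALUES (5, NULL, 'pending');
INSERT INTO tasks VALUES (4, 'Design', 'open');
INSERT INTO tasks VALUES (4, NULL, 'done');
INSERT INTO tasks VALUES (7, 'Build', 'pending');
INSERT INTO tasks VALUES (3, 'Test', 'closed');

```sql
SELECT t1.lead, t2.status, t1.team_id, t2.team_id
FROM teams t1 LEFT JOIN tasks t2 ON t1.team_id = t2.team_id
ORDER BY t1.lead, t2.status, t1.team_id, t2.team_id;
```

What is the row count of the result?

6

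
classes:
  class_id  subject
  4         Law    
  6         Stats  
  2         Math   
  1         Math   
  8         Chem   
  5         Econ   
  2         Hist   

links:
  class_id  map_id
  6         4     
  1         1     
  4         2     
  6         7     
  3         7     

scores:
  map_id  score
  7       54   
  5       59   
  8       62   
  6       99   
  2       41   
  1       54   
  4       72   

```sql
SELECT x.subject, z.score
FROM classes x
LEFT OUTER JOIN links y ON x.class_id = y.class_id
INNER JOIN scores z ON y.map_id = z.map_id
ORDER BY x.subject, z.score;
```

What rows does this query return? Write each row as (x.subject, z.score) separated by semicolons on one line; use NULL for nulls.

(Law, 41); (Math, 54); (Stats, 54); (Stats, 72)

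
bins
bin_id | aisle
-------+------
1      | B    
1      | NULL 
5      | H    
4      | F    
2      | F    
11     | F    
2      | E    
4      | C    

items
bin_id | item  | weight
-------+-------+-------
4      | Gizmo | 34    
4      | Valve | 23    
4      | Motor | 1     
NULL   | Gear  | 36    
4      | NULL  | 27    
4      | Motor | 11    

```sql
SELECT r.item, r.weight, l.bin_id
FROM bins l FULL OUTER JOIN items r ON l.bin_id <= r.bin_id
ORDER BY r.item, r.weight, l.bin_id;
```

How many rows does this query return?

FULL OUTER JOIN keeps every row from both sides; unmatched rows get NULL for the other side's columns.
Matching on l.bin_id <= r.bin_id. A NULL in a compared column never satisfies the condition.
- l[0] bin_id=1 → 5 match(es) in r → 5 row(s).
- l[1] bin_id=1 → 5 match(es) in r → 5 row(s).
- l[2] bin_id=5 → no match; kept with NULLs on the r side.
- l[3] bin_id=4 → 5 match(es) in r → 5 row(s).
- l[4] bin_id=2 → 5 match(es) in r → 5 row(s).
- l[5] bin_id=11 → no match; kept with NULLs on the r side.
- l[6] bin_id=2 → 5 match(es) in r → 5 row(s).
- l[7] bin_id=4 → 5 match(es) in r → 5 row(s).
- 1 row(s) from r found no l partner → padded with NULL.
Total: 30 matched + 3 padded = 33 rows.

33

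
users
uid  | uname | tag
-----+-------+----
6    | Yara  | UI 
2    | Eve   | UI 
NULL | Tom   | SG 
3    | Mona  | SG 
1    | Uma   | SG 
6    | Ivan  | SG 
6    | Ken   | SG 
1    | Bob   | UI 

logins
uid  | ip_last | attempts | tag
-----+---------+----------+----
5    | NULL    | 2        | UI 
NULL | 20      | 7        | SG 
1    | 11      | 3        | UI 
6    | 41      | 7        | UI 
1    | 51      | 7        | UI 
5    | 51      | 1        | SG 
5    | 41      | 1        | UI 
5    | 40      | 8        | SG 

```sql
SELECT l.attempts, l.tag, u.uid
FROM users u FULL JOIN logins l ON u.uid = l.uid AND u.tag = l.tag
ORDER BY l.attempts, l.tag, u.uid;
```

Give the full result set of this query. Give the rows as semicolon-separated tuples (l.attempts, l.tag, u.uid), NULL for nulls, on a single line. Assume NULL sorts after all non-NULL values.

FULL OUTER JOIN keeps every row from both sides; unmatched rows get NULL for the other side's columns.
Matching on u.uid = l.uid AND u.tag = l.tag. A NULL in a compared column never satisfies the condition.
- uid=6, tag=UI: 1 matching l row(s), so 1 row(s) emitted.
- uid=2, tag=UI: no l row matches, row kept with l columns NULL.
- uid=NULL, tag=SG: no l row matches, row kept with l columns NULL.
- uid=3, tag=SG: no l row matches, row kept with l columns NULL.
- uid=1, tag=SG: no l row matches, row kept with l columns NULL.
- uid=6, tag=SG: no l row matches, row kept with l columns NULL.
- uid=6, tag=SG: no l row matches, row kept with l columns NULL.
- uid=1, tag=UI: 2 matching l row(s), so 2 row(s) emitted.
- 5 l row(s) had no u match → kept, u columns NULL.

(1, SG, NULL); (1, UI, NULL); (2, UI, NULL); (3, UI, 1); (7, SG, NULL); (7, UI, 1); (7, UI, 6); (8, SG, NULL); (NULL, NULL, 1); (NULL, NULL, 2); (NULL, NULL, 3); (NULL, NULL, 6); (NULL, NULL, 6); (NULL, NULL, NULL)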